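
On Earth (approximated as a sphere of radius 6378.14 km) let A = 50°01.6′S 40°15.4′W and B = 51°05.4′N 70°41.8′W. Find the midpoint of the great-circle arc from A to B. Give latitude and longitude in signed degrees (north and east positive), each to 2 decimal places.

0.55°, -55.30°

Central angle δ = 1.8219 rad. Interpolating on the sphere with fraction f = 0.5:
P = [sin((1−f)δ)·A + sin(fδ)·B] / sin δ = 0.8156·A + 0.8156·B in Cartesian coordinates,
giving P = (0.5692, -0.8221, 0.0096), i.e. latitude 0.55°, longitude -55.30°.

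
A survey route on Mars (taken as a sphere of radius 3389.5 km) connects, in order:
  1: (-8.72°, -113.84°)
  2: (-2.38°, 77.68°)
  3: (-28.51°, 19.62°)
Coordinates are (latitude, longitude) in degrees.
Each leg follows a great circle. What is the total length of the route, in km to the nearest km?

13314 km

Leg 1→2: central angle 2.8628 rad, distance 9703.6 km.
Leg 2→3: central angle 1.0652 rad, distance 3610.6 km.
Total: 9703.6 + 3610.6 ≈ 13314 km.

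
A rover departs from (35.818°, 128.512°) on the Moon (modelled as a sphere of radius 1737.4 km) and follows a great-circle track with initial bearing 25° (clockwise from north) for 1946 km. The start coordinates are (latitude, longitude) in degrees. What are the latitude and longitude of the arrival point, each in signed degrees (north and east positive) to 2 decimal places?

66.41°, -123.41°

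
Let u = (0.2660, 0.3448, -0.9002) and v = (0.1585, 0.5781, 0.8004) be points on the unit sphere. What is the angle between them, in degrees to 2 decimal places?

u·v = -0.4790; |u| = 1.0000, |v| = 1.0000.
cos θ = (u·v)/(|u||v|) = -0.4790, so θ = 118.62°.

118.62°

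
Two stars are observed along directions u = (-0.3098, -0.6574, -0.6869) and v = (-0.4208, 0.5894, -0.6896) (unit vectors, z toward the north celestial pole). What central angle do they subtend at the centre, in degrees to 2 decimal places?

u·v = 0.2166; |u| = 1.0000, |v| = 1.0000.
cos θ = (u·v)/(|u||v|) = 0.2166, so θ = 77.49°.

77.49°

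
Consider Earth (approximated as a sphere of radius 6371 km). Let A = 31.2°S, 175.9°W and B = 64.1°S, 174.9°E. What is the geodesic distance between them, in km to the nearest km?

3714 km

In radians: φ₁ = -0.5445, φ₂ = -1.1188, Δλ = -9.200° = -0.1606 rad.
Haversine: a = sin²(Δφ/2) + cos φ₁ cos φ₂ sin²(Δλ/2) = 0.0802 + (0.8554)(0.4368)(0.0064) = 0.08259.
Central angle c = 2·arcsin(√a) = 0.58300 rad.
Distance = R·c = 6371 × 0.5830 ≈ 3714 km.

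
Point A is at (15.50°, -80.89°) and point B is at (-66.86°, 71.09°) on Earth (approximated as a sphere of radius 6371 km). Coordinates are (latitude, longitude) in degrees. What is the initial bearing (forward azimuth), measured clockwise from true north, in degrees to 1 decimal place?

166.9°

Δλ = 151.980° = 2.6526 rad.
y = sin Δλ · cos φ₂ = (0.4698)(0.3930) = 0.1846
x = cos φ₁ sin φ₂ − sin φ₁ cos φ₂ cos Δλ = (0.9636)(-0.9195) − (0.2672)(0.3930)(-0.8828) = -0.7934
θ = atan2(y, x) = 166.90°, so the bearing is 166.9°.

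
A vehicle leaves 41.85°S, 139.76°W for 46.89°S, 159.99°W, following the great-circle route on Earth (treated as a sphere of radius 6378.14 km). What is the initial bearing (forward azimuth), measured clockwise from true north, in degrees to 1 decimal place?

Δλ = -20.230° = -0.3531 rad.
y = sin Δλ · cos φ₂ = (-0.3458)(0.6834) = -0.2363
x = cos φ₁ sin φ₂ − sin φ₁ cos φ₂ cos Δλ = (0.7449)(-0.7300) − (-0.6672)(0.6834)(0.9383) = -0.1160
θ = atan2(y, x) = -116.14°; adding 360° gives 243.9°.

243.9°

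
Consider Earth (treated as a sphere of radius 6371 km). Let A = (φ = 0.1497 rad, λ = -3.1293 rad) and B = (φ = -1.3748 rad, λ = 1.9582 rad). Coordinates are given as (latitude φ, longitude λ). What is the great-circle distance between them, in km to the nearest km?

With latitudes φ₁ = 8.577°, φ₂ = -78.770° and longitude difference Δλ = -68.508°:
Haversine: a = sin²(Δφ/2) + cos φ₁ cos φ₂ sin²(Δλ/2) = 0.4769 + (0.9888)(0.1947)(0.3168) = 0.53787.
Central angle c = 2·arcsin(√a) = 1.64660 rad.
Distance = R·c = 6371 × 1.6466 ≈ 10491 km.

10491 km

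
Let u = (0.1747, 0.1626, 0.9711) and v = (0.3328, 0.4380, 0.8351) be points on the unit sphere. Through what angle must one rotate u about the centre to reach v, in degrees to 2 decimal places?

19.89°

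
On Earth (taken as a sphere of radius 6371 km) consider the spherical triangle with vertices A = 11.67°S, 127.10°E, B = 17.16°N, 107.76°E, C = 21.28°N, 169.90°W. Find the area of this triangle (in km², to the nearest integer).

Side lengths (central angles): a = 1.3431, b = 1.2229, c = 0.6037 rad; semiperimeter s = 1.5849.
By l'Huilier's theorem, tan(E/4) = √[tan(s/2) tan((s−a)/2) tan((s−b)/2) tan((s−c)/2)], giving spherical excess E = 0.4371 rad.
Area = E·R² = 0.4371 × (6371)² ≈ 17743706 km².

17743706 km²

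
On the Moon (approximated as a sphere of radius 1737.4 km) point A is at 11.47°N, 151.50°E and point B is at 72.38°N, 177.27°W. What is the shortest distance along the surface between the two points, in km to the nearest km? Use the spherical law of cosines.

Let φ₁ = 0.2002 rad, φ₂ = 1.2633 rad, and Δλ = 0.5451 rad.
cos c = sin φ₁ sin φ₂ + cos φ₁ cos φ₂ cos Δλ = (0.1989)(0.9531) + (0.9800)(0.3027)(0.8551) = 0.44320,
so c = arccos(0.44320) = 1.11164 rad.
Distance = R·c = 1737.4 × 1.1116 ≈ 1931 km.

1931 km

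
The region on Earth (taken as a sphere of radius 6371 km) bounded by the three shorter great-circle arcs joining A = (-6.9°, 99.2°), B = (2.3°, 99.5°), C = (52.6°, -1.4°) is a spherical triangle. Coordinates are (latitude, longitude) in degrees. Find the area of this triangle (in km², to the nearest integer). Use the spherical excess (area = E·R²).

Side lengths (central angles): a = 1.6538, b = 1.7786, c = 0.1607 rad; semiperimeter s = 1.7965.
By l'Huilier's theorem, tan(E/4) = √[tan(s/2) tan((s−a)/2) tan((s−b)/2) tan((s−c)/2)], giving spherical excess E = 0.1171 rad.
Area = E·R² = 0.1171 × (6371)² ≈ 4752125 km².

4752125 km²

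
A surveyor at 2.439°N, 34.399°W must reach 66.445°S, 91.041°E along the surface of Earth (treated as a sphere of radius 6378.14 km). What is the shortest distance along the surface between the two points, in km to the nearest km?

11766 km

Let φ₁ = 0.0426 rad, φ₂ = -1.1597 rad, and Δλ = 2.1893 rad.
Haversine: a = sin²(Δφ/2) + cos φ₁ cos φ₂ sin²(Δλ/2) = 0.3199 + (0.9991)(0.3996)(0.7899) = 0.63526.
Central angle c = 2·arcsin(√a) = 1.84473 rad.
Distance = R·c = 6378.14 × 1.8447 ≈ 11766 km.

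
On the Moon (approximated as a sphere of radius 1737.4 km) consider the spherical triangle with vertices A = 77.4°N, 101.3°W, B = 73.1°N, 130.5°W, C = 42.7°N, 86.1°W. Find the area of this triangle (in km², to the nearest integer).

141695 km²

Side lengths (central angles): a = 0.6410, b = 0.6154, c = 0.1476 rad; semiperimeter s = 0.7020.
By l'Huilier's theorem, tan(E/4) = √[tan(s/2) tan((s−a)/2) tan((s−b)/2) tan((s−c)/2)], giving spherical excess E = 0.0469 rad.
Area = E·R² = 0.0469 × (1737.4)² ≈ 141695 km².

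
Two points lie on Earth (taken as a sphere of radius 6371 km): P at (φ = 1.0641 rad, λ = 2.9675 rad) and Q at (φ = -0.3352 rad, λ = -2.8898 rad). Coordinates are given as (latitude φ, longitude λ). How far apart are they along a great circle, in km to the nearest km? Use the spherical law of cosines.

In radians: φ₁ = 1.0641, φ₂ = -0.3352, Δλ = 24.401° = 0.4259 rad.
cos c = sin φ₁ sin φ₂ + cos φ₁ cos φ₂ cos Δλ = (0.8744)(-0.3290) + (0.4853)(0.9443)(0.9107) = 0.12972,
so c = arccos(0.12972) = 1.44071 rad.
Distance = R·c = 6371 × 1.4407 ≈ 9179 km.

9179 km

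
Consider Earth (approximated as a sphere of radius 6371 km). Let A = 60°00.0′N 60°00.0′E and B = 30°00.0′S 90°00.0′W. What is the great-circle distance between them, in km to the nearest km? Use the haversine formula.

16001 km

In radians: φ₁ = 1.0472, φ₂ = -0.5236, Δλ = -150.000° = -2.6180 rad.
Haversine: a = sin²(Δφ/2) + cos φ₁ cos φ₂ sin²(Δλ/2) = 0.5000 + (0.5000)(0.8660)(0.9330) = 0.90401.
Central angle c = 2·arcsin(√a) = 2.51157 rad.
Distance = R·c = 6371 × 2.5116 ≈ 16001 km.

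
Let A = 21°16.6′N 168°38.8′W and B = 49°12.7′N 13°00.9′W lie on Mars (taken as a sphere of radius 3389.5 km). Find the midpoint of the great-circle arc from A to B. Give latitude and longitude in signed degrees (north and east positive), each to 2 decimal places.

Central angle δ = 1.8543 rad. Interpolating on the sphere with fraction f = 0.5:
P = [sin((1−f)δ)·A + sin(fδ)·B] / sin δ = 0.8332·A + 0.8332·B in Cartesian coordinates,
giving P = (-0.2309, -0.2754, 0.9332), i.e. latitude 68.94°, longitude -129.97°.

68.94°, -129.97°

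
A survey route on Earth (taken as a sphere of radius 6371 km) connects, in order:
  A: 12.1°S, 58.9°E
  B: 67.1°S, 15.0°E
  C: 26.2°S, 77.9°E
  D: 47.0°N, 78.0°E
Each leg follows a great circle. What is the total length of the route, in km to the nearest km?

Leg A→B: central angle 1.0846 rad, distance 6910.1 km.
Leg B→C: central angle 0.9694 rad, distance 6176.3 km.
Leg C→D: central angle 1.2776 rad, distance 8139.5 km.
Total: 6910.1 + 6176.3 + 8139.5 ≈ 21226 km.

21226 km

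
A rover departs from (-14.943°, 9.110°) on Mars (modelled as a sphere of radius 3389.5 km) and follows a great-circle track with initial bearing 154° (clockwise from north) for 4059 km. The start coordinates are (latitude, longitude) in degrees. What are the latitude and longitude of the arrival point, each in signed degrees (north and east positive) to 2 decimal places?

-64.51°, 80.62°

Angular distance δ = d/R = 4059/3389.5 = 1.19752 rad; initial bearing θ = 2.6878 rad.
sin φ₂ = sin φ₁ cos δ + cos φ₁ sin δ cos θ = (-0.2579)(0.3647) + (0.9662)(0.9311)(-0.8988) = -0.9026, so φ₂ = -64.51°.
Δλ = atan2(sin θ sin δ cos φ₁, cos δ − sin φ₁ sin φ₂) = atan2(0.3944, 0.1319) = 71.506°.
λ₂ = 9.110° + 71.506° = 80.62°.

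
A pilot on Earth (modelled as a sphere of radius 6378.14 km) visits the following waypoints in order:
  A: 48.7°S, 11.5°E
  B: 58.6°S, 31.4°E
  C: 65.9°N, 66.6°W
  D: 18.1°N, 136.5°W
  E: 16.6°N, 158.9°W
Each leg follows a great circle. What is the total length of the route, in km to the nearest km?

Leg A→B: central angle 0.2670 rad, distance 1702.7 km.
Leg B→C: central angle 2.5128 rad, distance 16027.2 km.
Leg C→D: central angle 1.1407 rad, distance 7275.4 km.
Leg D→E: central angle 0.3739 rad, distance 2384.5 km.
Total: 1702.7 + 16027.2 + 7275.4 + 2384.5 ≈ 27390 km.

27390 km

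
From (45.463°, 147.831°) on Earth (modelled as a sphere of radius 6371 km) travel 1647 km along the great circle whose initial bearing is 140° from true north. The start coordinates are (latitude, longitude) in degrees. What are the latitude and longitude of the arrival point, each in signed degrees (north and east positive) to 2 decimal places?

33.49°, 159.19°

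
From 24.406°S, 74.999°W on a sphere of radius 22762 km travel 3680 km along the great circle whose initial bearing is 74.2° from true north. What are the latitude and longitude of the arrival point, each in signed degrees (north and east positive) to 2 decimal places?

Angular distance δ = d/R = 3680/22762 = 0.16167 rad; initial bearing θ = 1.2950 rad.
sin φ₂ = sin φ₁ cos δ + cos φ₁ sin δ cos θ = (-0.4132)(0.9870) + (0.9106)(0.1610)(0.2723) = -0.3679, so φ₂ = -21.59°.
Δλ = atan2(sin θ sin δ cos φ₁, cos δ − sin φ₁ sin φ₂) = atan2(0.1410, 0.8349) = 9.588°.
λ₂ = -74.999° + 9.588° = -65.41°.

-21.59°, -65.41°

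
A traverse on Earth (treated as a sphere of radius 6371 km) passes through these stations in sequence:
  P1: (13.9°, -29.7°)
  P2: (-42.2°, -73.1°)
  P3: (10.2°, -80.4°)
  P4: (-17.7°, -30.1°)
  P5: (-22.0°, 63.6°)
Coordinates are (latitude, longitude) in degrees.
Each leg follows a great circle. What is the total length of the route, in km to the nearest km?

29507 km

Leg P1→P2: central angle 1.2013 rad, distance 7653.6 km.
Leg P2→P3: central angle 0.9220 rad, distance 5874.0 km.
Leg P3→P4: central angle 0.9943 rad, distance 6334.8 km.
Leg P4→P5: central angle 1.5139 rad, distance 9644.9 km.
Total: 7653.6 + 5874.0 + 6334.8 + 9644.9 ≈ 29507 km.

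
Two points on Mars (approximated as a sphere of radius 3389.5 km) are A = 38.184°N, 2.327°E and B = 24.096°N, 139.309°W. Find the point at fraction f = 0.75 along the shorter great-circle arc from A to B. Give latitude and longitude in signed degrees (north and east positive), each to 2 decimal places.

46.02°, -119.69°

Central angle δ = 1.8862 rad. Interpolating on the sphere with fraction f = 0.75:
P = [sin((1−f)δ)·A + sin(fδ)·B] / sin δ = 0.4778·A + 1.0391·B in Cartesian coordinates,
giving P = (-0.3439, -0.6032, 0.7196), i.e. latitude 46.02°, longitude -119.69°.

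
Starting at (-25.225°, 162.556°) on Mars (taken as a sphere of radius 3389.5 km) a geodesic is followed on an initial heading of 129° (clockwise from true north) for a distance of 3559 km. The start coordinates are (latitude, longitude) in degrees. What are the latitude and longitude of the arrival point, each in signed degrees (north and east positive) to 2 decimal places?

-44.90°, -125.32°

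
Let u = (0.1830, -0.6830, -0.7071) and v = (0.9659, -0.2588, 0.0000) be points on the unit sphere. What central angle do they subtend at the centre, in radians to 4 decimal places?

1.2094 rad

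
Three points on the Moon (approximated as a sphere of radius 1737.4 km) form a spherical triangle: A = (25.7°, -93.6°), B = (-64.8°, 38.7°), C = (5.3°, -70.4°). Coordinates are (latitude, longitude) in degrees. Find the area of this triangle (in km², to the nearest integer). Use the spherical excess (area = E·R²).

Side lengths (central angles): a = 1.7950, b = 0.5262, c = 2.2792 rad; semiperimeter s = 2.3002.
By l'Huilier's theorem, tan(E/4) = √[tan(s/2) tan((s−a)/2) tan((s−b)/2) tan((s−c)/2)], giving spherical excess E = 0.3440 rad.
Area = E·R² = 0.3440 × (1737.4)² ≈ 1038371 km².

1038371 km²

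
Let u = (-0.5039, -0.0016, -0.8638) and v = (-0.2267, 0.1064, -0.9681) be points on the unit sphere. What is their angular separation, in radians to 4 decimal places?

u·v = 0.9503; |u| = 1.0000, |v| = 1.0000.
cos θ = (u·v)/(|u||v|) = 0.9503, so θ = 0.3166 rad.

0.3166 rad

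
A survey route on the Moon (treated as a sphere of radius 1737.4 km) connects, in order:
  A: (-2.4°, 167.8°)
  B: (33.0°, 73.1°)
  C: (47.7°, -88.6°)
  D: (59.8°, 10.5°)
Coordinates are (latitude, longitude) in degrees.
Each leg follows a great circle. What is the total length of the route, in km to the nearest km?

Leg A→B: central angle 1.6624 rad, distance 2888.2 km.
Leg B→C: central angle 1.7042 rad, distance 2961.0 km.
Leg C→D: central angle 0.9451 rad, distance 1641.9 km.
Total: 2888.2 + 2961.0 + 1641.9 ≈ 7491 km.

7491 km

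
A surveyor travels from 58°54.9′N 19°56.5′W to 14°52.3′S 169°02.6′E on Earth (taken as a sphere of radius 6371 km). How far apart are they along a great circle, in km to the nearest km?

15062 km

With latitudes φ₁ = 58.915°, φ₂ = -14.872° and longitude difference Δλ = -171.015°:
cos c = sin φ₁ sin φ₂ + cos φ₁ cos φ₂ cos Δλ = (0.8564)(-0.2567) + (0.5163)(0.9665)(-0.9877) = -0.71269,
so c = arccos(-0.71269) = 2.36412 rad.
Distance = R·c = 6371 × 2.3641 ≈ 15062 km.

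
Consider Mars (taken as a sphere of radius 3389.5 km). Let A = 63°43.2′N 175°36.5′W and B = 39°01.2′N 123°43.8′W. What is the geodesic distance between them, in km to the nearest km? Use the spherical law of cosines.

With latitudes φ₁ = 63.720°, φ₂ = 39.020° and longitude difference Δλ = 51.878°:
cos c = sin φ₁ sin φ₂ + cos φ₁ cos φ₂ cos Δλ = (0.8966)(0.6296) + (0.4428)(0.7769)(0.6173) = 0.77687,
so c = arccos(0.77687) = 0.68111 rad.
Distance = R·c = 3389.5 × 0.6811 ≈ 2309 km.

2309 km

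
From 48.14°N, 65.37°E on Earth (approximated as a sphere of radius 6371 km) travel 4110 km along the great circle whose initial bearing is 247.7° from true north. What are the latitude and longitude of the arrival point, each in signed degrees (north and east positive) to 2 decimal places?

Angular distance δ = d/R = 4110/6371 = 0.64511 rad; initial bearing θ = 4.3232 rad.
sin φ₂ = sin φ₁ cos δ + cos φ₁ sin δ cos θ = (0.7448)(0.7990) + (0.6673)(0.6013)(-0.3795) = 0.4428, so φ₂ = 26.29°.
Δλ = atan2(sin θ sin δ cos φ₁, cos δ − sin φ₁ sin φ₂) = atan2(-0.3712, 0.4692) = -38.351°.
λ₂ = 65.370° − 38.351° = 27.02°.

26.29°, 27.02°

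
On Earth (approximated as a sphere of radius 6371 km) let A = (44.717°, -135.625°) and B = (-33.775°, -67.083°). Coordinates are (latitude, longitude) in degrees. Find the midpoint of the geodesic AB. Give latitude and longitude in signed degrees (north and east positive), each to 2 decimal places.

6.60°, -98.30°

The central angle between A and B is δ = 1.7468 rad.
With f = 0.5, the slerp weights are sin((1−f)δ)/sin δ = 0.7785 and sin(fδ)/sin δ = 0.7785.
Weighted sum of the unit vectors: (0.7785)·(-0.5079,-0.4970,0.7036) + (0.7785)·(0.3237,-0.7656,-0.5559) = (-0.1434, -0.9830, 0.1150).
Converting back: φ = atan2(z, √(x²+y²)) = 6.60°, λ = atan2(y, x) = -98.30°.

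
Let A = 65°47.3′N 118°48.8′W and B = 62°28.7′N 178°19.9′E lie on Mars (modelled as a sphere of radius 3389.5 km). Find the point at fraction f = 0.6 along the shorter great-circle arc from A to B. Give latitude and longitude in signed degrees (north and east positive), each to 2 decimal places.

66.99°, -159.04°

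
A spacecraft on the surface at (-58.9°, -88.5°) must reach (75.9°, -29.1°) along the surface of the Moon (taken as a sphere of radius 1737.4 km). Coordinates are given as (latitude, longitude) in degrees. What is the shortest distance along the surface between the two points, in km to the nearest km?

4246 km

In radians: φ₁ = -1.0280, φ₂ = 1.3247, Δλ = 59.400° = 1.0367 rad.
cos c = sin φ₁ sin φ₂ + cos φ₁ cos φ₂ cos Δλ = (-0.8563)(0.9699) + (0.5165)(0.2436)(0.5090) = -0.76641,
so c = arccos(-0.76641) = 2.44404 rad.
Distance = R·c = 1737.4 × 2.4440 ≈ 4246 km.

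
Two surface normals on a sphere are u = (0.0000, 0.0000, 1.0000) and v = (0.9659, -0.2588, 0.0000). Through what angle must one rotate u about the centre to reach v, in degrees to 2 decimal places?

90.00°

u·v = 0.0000; |u| = 1.0000, |v| = 1.0000.
cos θ = (u·v)/(|u||v|) = 0.0000, so θ = 90.00°.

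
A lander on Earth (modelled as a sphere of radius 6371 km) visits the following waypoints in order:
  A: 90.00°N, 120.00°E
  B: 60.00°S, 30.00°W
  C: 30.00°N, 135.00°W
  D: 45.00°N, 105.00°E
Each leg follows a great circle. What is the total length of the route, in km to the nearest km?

40065 km

Leg A→B: central angle 2.6180 rad, distance 16679.2 km.
Leg B→C: central angle 2.1473 rad, distance 13680.4 km.
Leg C→D: central angle 1.5234 rad, distance 9705.7 km.
Total: 16679.2 + 13680.4 + 9705.7 ≈ 40065 km.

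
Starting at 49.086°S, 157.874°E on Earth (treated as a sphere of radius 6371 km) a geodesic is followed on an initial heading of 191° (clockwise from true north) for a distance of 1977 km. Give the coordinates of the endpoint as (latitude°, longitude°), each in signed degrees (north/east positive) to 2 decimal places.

-66.34°, 149.53°

Angular distance δ = d/R = 1977/6371 = 0.31031 rad; initial bearing θ = 3.3336 rad.
sin φ₂ = sin φ₁ cos δ + cos φ₁ sin δ cos θ = (-0.7557)(0.9522) + (0.6549)(0.3054)(-0.9816) = -0.9159, so φ₂ = -66.34°.
Δλ = atan2(sin θ sin δ cos φ₁, cos δ − sin φ₁ sin φ₂) = atan2(-0.0382, 0.2601) = -8.347°.
λ₂ = 157.874° − 8.347° = 149.53°.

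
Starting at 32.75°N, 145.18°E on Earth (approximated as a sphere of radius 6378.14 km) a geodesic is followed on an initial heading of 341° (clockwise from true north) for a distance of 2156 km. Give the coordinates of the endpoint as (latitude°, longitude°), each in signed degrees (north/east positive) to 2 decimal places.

50.72°, 135.36°

Angular distance δ = d/R = 2156/6378.14 = 0.33803 rad; initial bearing θ = 5.9516 rad.
sin φ₂ = sin φ₁ cos δ + cos φ₁ sin δ cos θ = (0.5410)(0.9434) + (0.8410)(0.3316)(0.9455) = 0.7741, so φ₂ = 50.72°.
Δλ = atan2(sin θ sin δ cos φ₁, cos δ − sin φ₁ sin φ₂) = atan2(-0.0908, 0.5247) = -9.819°.
λ₂ = 145.180° − 9.819° = 135.36°.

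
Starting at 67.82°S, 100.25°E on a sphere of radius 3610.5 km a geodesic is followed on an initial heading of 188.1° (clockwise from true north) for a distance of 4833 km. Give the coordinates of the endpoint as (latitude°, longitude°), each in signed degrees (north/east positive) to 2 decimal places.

-35.23°, -70.09°

Angular distance δ = d/R = 4833/3610.5 = 1.33860 rad; initial bearing θ = 3.2830 rad.
sin φ₂ = sin φ₁ cos δ + cos φ₁ sin δ cos θ = (-0.9260)(0.2301) + (0.3775)(0.9732)(-0.9900) = -0.5768, so φ₂ = -35.23°.
Δλ = atan2(sin θ sin δ cos φ₁, cos δ − sin φ₁ sin φ₂) = atan2(-0.0518, -0.3040) = -170.337°.
λ₂ = 100.250° − 170.337° = -70.09°.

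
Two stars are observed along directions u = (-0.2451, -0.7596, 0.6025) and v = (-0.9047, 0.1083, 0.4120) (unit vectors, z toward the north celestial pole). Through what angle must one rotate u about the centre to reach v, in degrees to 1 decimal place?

67.2°

u·v = 0.3877; |u| = 1.0000, |v| = 1.0000.
cos θ = (u·v)/(|u||v|) = 0.3877, so θ = 67.2°.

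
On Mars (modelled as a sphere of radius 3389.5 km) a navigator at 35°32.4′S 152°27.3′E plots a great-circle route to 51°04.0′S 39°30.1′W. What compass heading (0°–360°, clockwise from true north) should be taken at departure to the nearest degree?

Δλ = 168.043° = 2.9329 rad.
y = sin Δλ · cos φ₂ = (0.2072)(0.6284) = 0.1302
x = cos φ₁ sin φ₂ − sin φ₁ cos φ₂ cos Δλ = (0.8137)(-0.7779) − (-0.5813)(0.6284)(-0.9783) = -0.9903
θ = atan2(y, x) = 172.51°, so the bearing is 173°.

173°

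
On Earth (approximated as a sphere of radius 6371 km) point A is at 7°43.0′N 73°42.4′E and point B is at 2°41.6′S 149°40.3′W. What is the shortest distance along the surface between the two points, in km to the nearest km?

15182 km

With latitudes φ₁ = 7.717°, φ₂ = -2.693° and longitude difference Δλ = 136.622°:
Haversine: a = sin²(Δφ/2) + cos φ₁ cos φ₂ sin²(Δλ/2) = 0.0082 + (0.9909)(0.9989)(0.8634) = 0.86288.
Central angle c = 2·arcsin(√a) = 2.38294 rad.
Distance = R·c = 6371 × 2.3829 ≈ 15182 km.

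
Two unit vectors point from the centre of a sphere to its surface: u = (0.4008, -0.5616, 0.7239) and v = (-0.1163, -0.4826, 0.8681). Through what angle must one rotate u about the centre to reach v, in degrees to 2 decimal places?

31.48°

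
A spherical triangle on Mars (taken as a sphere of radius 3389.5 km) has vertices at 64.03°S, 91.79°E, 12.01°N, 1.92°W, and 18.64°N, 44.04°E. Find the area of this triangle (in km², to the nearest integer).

9744689 km²

Side lengths (central angles): a = 0.7802, b = 1.5792, c = 1.7873 rad; semiperimeter s = 2.0733.
By l'Huilier's theorem, tan(E/4) = √[tan(s/2) tan((s−a)/2) tan((s−b)/2) tan((s−c)/2)], giving spherical excess E = 0.8482 rad.
Area = E·R² = 0.8482 × (3389.5)² ≈ 9744689 km².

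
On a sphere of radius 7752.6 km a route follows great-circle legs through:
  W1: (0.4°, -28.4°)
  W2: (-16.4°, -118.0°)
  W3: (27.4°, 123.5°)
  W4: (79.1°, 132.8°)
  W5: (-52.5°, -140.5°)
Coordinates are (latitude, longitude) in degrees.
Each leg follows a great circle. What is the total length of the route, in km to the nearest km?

54745 km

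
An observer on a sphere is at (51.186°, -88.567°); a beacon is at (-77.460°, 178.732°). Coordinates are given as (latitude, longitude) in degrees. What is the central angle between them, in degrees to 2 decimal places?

140.09°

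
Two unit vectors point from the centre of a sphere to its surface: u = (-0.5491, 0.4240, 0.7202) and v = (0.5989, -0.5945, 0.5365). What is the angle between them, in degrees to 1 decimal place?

101.2°

u·v = -0.1945; |u| = 1.0000, |v| = 1.0000.
cos θ = (u·v)/(|u||v|) = -0.1945, so θ = 101.2°.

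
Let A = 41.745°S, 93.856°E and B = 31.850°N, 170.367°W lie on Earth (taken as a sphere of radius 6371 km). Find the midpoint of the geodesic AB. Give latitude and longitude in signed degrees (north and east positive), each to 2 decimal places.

-7.34°, 145.84°

Central angle δ = 1.9989 rad. Interpolating on the sphere with fraction f = 0.5:
P = [sin((1−f)δ)·A + sin(fδ)·B] / sin δ = 0.9246·A + 0.9246·B in Cartesian coordinates,
giving P = (-0.8207, 0.5569, -0.1277), i.e. latitude -7.34°, longitude 145.84°.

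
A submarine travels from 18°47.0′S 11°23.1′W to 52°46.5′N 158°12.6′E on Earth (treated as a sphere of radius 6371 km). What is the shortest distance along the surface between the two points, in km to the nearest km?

With latitudes φ₁ = -18.783°, φ₂ = 52.775° and longitude difference Δλ = 169.595°:
cos c = sin φ₁ sin φ₂ + cos φ₁ cos φ₂ cos Δλ = (-0.3220)(0.7963) + (0.9467)(0.6049)(-0.9836) = -0.81970,
so c = arccos(-0.81970) = 2.53168 rad.
Distance = R·c = 6371 × 2.5317 ≈ 16129 km.

16129 km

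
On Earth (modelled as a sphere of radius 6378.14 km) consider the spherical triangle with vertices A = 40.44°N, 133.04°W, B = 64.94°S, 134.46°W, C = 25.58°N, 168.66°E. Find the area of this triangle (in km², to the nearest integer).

Side lengths (central angles): a = 1.7542, b = 0.8753, c = 1.8393 rad; semiperimeter s = 2.2344.
By l'Huilier's theorem, tan(E/4) = √[tan(s/2) tan((s−a)/2) tan((s−b)/2) tan((s−c)/2)], giving spherical excess E = 1.1104 rad.
Area = E·R² = 1.1104 × (6378.14)² ≈ 45173318 km².

45173318 km²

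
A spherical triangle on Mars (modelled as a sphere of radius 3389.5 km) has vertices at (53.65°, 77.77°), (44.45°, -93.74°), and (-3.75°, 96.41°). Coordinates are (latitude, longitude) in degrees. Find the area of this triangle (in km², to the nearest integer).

5696354 km²

Side lengths (central angles): a = 2.4143, b = 1.0382, c = 1.4247 rad; semiperimeter s = 2.4386.
By l'Huilier's theorem, tan(E/4) = √[tan(s/2) tan((s−a)/2) tan((s−b)/2) tan((s−c)/2)], giving spherical excess E = 0.4958 rad.
Area = E·R² = 0.4958 × (3389.5)² ≈ 5696354 km².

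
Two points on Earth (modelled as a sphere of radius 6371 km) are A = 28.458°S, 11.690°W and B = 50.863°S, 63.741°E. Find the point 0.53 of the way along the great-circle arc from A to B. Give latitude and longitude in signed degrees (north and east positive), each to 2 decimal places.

-46.87°, 21.14°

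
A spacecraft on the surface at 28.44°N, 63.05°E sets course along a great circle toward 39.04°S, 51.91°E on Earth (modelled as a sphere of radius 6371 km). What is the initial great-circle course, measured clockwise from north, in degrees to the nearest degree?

189°

Δλ = -11.140° = -0.1944 rad.
y = sin Δλ · cos φ₂ = (-0.1932)(0.7767) = -0.1501
x = cos φ₁ sin φ₂ − sin φ₁ cos φ₂ cos Δλ = (0.8793)(-0.6299) − (0.4762)(0.7767)(0.9812) = -0.9168
θ = atan2(y, x) = -170.70°; adding 360° gives 189°.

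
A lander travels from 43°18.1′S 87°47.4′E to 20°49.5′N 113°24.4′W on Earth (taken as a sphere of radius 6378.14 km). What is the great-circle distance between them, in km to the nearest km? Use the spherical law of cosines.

With latitudes φ₁ = -43.302°, φ₂ = 20.825° and longitude difference Δλ = 158.803°:
cos c = sin φ₁ sin φ₂ + cos φ₁ cos φ₂ cos Δλ = (-0.6858)(0.3555) + (0.7278)(0.9347)(-0.9323) = -0.87802,
so c = arccos(-0.87802) = 2.64250 rad.
Distance = R·c = 6378.14 × 2.6425 ≈ 16854 km.

16854 km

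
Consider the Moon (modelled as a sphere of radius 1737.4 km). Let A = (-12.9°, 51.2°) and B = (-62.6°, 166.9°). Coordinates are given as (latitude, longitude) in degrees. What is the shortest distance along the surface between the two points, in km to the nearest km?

2723 km

With latitudes φ₁ = -12.900°, φ₂ = -62.600° and longitude difference Δλ = 115.700°:
Haversine: a = sin²(Δφ/2) + cos φ₁ cos φ₂ sin²(Δλ/2) = 0.1766 + (0.9748)(0.4602)(0.7168) = 0.49816.
Central angle c = 2·arcsin(√a) = 1.56712 rad.
Distance = R·c = 1737.4 × 1.5671 ≈ 2723 km.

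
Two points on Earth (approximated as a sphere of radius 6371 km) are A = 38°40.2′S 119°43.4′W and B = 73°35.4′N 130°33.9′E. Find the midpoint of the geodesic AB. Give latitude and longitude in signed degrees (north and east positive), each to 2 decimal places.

24.46°, -140.93°

Central angle δ = 2.3101 rad. Interpolating on the sphere with fraction f = 0.5:
P = [sin((1−f)δ)·A + sin(fδ)·B] / sin δ = 1.2380·A + 1.2380·B in Cartesian coordinates,
giving P = (-0.7067, -0.5737, 0.4140), i.e. latitude 24.46°, longitude -140.93°.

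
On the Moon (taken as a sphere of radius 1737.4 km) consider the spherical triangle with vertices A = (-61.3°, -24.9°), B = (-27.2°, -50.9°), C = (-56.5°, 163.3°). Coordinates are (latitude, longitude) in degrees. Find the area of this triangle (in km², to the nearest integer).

1021693 km²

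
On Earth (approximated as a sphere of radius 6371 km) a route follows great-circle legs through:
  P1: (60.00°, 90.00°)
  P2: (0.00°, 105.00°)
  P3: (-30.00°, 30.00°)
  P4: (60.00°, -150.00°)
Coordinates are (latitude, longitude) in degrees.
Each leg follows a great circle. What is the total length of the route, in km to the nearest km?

Leg P1→P2: central angle 1.0668 rad, distance 6796.3 km.
Leg P2→P3: central angle 1.3447 rad, distance 8567.3 km.
Leg P3→P4: central angle 2.6180 rad, distance 16679.2 km.
Total: 6796.3 + 8567.3 + 16679.2 ≈ 32043 km.

32043 km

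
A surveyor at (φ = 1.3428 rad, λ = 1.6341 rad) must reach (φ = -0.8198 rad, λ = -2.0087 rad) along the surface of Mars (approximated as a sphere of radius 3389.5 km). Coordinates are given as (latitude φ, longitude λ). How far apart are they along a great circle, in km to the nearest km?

8751 km

Let φ₁ = 1.3428 rad, φ₂ = -0.8198 rad, and Δλ = 2.6404 rad.
cos c = sin φ₁ sin φ₂ + cos φ₁ cos φ₂ cos Δλ = (0.9741)(-0.7310) + (0.2260)(0.6824)(-0.8770) = -0.84735,
so c = arccos(-0.84735) = 2.58178 rad.
Distance = R·c = 3389.5 × 2.5818 ≈ 8751 km.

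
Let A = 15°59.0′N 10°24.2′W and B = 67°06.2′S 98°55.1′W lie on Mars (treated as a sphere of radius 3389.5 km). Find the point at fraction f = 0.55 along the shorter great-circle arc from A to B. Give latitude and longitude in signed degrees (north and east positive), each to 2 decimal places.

The central angle between A and B is δ = 1.8173 rad.
With f = 0.55, the slerp weights are sin((1−f)δ)/sin δ = 0.7524 and sin(fδ)/sin δ = 0.8674.
Weighted sum of the unit vectors: (0.7524)·(0.9455,-0.1736,0.2754) + (0.8674)·(-0.0603,-0.3844,-0.9212) = (0.6591, -0.4640, -0.5919).
Converting back: φ = atan2(z, √(x²+y²)) = -36.29°, λ = atan2(y, x) = -35.15°.

-36.29°, -35.15°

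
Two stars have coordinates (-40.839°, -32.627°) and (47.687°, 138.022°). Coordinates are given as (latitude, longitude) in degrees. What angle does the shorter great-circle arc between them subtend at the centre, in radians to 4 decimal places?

2.9747 rad

In radians: φ₁ = -0.7128, φ₂ = 0.8323, Δλ = 170.649° = 2.9784 rad.
cos c = sin φ₁ sin φ₂ + cos φ₁ cos φ₂ cos Δλ = (-0.6539)(0.7395) + (0.7566)(0.6732)(-0.9867) = -0.98610,
so c = arccos(-0.98610) = 2.97465 rad.
So the angular separation is 2.9747 rad.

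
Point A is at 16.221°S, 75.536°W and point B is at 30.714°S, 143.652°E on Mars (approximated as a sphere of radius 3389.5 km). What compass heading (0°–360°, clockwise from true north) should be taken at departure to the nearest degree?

With φ₁ = -0.2831, φ₂ = -0.5361, Δλ = -2.4576 rad, the forward-azimuth formula gives
θ = atan2( sin Δλ cos φ₂ , cos φ₁ sin φ₂ − sin φ₁ cos φ₂ cos Δλ ) = atan2(-0.5432, -0.6766) = -141.24°.
Adding 360° brings this into [0°, 360°): 219°.

219°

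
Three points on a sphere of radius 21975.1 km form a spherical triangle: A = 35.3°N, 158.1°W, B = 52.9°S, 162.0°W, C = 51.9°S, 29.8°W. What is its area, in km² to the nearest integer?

Side lengths (central angles): a = 1.1836, b = 2.4447, c = 1.5405 rad; semiperimeter s = 2.5844.
By l'Huilier's theorem, tan(E/4) = √[tan(s/2) tan((s−a)/2) tan((s−b)/2) tan((s−c)/2)], giving spherical excess E = 1.3265 rad.
Area = E·R² = 1.3265 × (21975.1)² ≈ 640589120 km².

640589120 km²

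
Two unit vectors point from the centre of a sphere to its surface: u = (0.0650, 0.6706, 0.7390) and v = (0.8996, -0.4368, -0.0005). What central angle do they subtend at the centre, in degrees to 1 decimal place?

103.6°

u·v = -0.2348; |u| = 1.0000, |v| = 1.0000.
cos θ = (u·v)/(|u||v|) = -0.2348, so θ = 103.6°.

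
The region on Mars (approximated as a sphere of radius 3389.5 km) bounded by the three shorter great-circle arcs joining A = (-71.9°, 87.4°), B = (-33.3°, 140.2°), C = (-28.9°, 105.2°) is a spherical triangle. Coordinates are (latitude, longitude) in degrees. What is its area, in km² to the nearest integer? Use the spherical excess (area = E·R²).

Side lengths (central angles): a = 0.5262, b = 0.7694, c = 0.8246 rad; semiperimeter s = 1.0601.
By l'Huilier's theorem, tan(E/4) = √[tan(s/2) tan((s−a)/2) tan((s−b)/2) tan((s−c)/2)], giving spherical excess E = 0.2105 rad.
Area = E·R² = 0.2105 × (3389.5)² ≈ 2418585 km².

2418585 km²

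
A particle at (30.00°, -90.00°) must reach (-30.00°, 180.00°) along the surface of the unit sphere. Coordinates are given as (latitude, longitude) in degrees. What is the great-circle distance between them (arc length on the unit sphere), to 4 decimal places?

With latitudes φ₁ = 30.000°, φ₂ = -30.000° and longitude difference Δλ = -90.000°:
cos c = sin φ₁ sin φ₂ + cos φ₁ cos φ₂ cos Δλ = (0.5000)(-0.5000) + (0.8660)(0.8660)(0.0000) = -0.25000,
so c = arccos(-0.25000) = 1.82348 rad.
On the unit sphere the arc length equals the central angle: 1.8235.

1.8235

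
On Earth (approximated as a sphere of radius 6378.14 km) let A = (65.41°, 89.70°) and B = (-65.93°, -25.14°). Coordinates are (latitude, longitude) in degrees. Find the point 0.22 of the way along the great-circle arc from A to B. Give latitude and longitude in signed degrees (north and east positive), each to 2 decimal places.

39.33°, 51.55°

Central angle δ = 2.6941 rad. Interpolating on the sphere with fraction f = 0.22:
P = [sin((1−f)δ)·A + sin(fδ)·B] / sin δ = 1.9933·A + 1.2910·B in Cartesian coordinates,
giving P = (0.4810, 0.6058, 0.6338), i.e. latitude 39.33°, longitude 51.55°.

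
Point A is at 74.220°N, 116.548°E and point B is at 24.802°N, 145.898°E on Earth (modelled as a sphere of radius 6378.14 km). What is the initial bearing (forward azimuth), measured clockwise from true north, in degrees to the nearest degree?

145°

With φ₁ = 1.2954, φ₂ = 0.4329, Δλ = 0.5123 rad, the forward-azimuth formula gives
θ = atan2( sin Δλ cos φ₂ , cos φ₁ sin φ₂ − sin φ₁ cos φ₂ cos Δλ ) = atan2(0.4449, -0.6473) = 145.50°.
So the initial bearing is 145°.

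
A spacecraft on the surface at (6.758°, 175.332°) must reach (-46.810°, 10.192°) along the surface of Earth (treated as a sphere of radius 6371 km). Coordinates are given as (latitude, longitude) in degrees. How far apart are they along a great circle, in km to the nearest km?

15341 km

Let φ₁ = 0.1179 rad, φ₂ = -0.8170 rad, and Δλ = -2.8822 rad.
cos c = sin φ₁ sin φ₂ + cos φ₁ cos φ₂ cos Δλ = (0.1177)(-0.7291) + (0.9931)(0.6844)(-0.9666) = -0.74273,
so c = arccos(-0.74273) = 2.40793 rad.
Distance = R·c = 6371 × 2.4079 ≈ 15341 km.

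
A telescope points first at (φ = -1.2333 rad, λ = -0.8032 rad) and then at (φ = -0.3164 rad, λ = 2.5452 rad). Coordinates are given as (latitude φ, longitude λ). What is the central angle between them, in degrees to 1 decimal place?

90.8°

In radians: φ₁ = -1.2333, φ₂ = -0.3164, Δλ = -168.151° = -2.9348 rad.
cos c = sin φ₁ sin φ₂ + cos φ₁ cos φ₂ cos Δλ = (-0.9436)(-0.3111) + (0.3311)(0.9504)(-0.9787) = -0.01439,
so c = arccos(-0.01439) = 1.58519 rad.
So the angular separation is 90.8°.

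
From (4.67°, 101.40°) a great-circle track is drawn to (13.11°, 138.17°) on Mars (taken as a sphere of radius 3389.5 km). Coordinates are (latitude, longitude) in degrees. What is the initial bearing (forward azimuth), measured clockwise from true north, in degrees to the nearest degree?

Δλ = 36.770° = 0.6418 rad.
y = sin Δλ · cos φ₂ = (0.5986)(0.9739) = 0.5830
x = cos φ₁ sin φ₂ − sin φ₁ cos φ₂ cos Δλ = (0.9967)(0.2268) − (0.0814)(0.9739)(0.8010) = 0.1625
θ = atan2(y, x) = 74.42°, so the bearing is 74°.

74°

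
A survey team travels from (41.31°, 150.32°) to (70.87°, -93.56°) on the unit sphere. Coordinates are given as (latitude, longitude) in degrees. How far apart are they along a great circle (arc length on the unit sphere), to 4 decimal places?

In radians: φ₁ = 0.7210, φ₂ = 1.2369, Δλ = 116.120° = 2.0267 rad.
cos c = sin φ₁ sin φ₂ + cos φ₁ cos φ₂ cos Δλ = (0.6601)(0.9448) + (0.7511)(0.3277)(-0.4403) = 0.51531,
so c = arccos(0.51531) = 1.02943 rad.
On the unit sphere the arc length equals the central angle: 1.0294.

1.0294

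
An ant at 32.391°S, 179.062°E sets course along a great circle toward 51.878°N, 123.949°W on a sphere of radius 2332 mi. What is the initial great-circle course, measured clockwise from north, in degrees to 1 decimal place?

31.5°

With φ₁ = -0.5653, φ₂ = 0.9054, Δλ = 0.9946 rad, the forward-azimuth formula gives
θ = atan2( sin Δλ cos φ₂ , cos φ₁ sin φ₂ − sin φ₁ cos φ₂ cos Δλ ) = atan2(0.5177, 0.8445) = 31.51°.
So the initial bearing is 31.5°.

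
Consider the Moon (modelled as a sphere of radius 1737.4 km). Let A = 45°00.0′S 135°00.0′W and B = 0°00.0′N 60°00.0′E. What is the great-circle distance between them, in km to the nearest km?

4035 km

Let φ₁ = -0.7854 rad, φ₂ = 0.0000 rad, and Δλ = -2.8798 rad.
cos c = sin φ₁ sin φ₂ + cos φ₁ cos φ₂ cos Δλ = (-0.7071)(0.0000) + (0.7071)(1.0000)(-0.9659) = -0.68301,
so c = arccos(-0.68301) = 2.32268 rad.
Distance = R·c = 1737.4 × 2.3227 ≈ 4035 km.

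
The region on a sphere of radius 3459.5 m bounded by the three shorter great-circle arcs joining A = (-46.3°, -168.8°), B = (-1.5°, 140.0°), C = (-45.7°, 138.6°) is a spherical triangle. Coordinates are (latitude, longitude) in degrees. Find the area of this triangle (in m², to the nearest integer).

Side lengths (central angles): a = 0.7717, b = 0.6258, c = 1.1021 rad; semiperimeter s = 1.2498.
By l'Huilier's theorem, tan(E/4) = √[tan(s/2) tan((s−a)/2) tan((s−b)/2) tan((s−c)/2)], giving spherical excess E = 0.2587 rad.
Area = E·R² = 0.2587 × (3459.5)² ≈ 3096435 m².

3096435 m²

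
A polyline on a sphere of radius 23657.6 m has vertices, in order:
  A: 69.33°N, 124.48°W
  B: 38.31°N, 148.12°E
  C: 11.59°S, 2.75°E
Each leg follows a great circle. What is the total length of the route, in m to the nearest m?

Leg A→B: central angle 0.9365 rad, distance 22156.4 m.
Leg B→C: central angle 2.4296 rad, distance 57477.6 m.
Total: 22156.4 + 57477.6 ≈ 79634 m.

79634 m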